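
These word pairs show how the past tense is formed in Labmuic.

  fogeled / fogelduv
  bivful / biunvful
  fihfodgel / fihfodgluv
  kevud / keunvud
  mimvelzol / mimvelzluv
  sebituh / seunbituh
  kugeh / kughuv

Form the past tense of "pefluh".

"pefluh" has last vowel 'u'. The stems whose last vowel is 'u' (kevud → keunvud, bivful → biunvful, sebituh → seunbituh) insert -un- after the first vowel.
So pefluh → peunfluh.

peunfluh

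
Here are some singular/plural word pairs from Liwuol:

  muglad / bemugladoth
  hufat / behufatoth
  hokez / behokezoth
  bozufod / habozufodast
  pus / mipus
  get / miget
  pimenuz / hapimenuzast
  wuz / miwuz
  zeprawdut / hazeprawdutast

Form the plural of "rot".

wuz and hokez both end in -z yet inflect differently (miwuz, behokezoth), so the final letter is not what conditions the rule; the number of vowels is.
"rot" has 1 vowel. The stems with 1 vowel (pus → mipus, get → miget, wuz → miwuz) add the prefix mi-.
The other patterns: stems with 2 vowels add be- … -oth around the stem; stems with 3 vowels add ha- … -ast around the stem.
So rot → mirot.

mirot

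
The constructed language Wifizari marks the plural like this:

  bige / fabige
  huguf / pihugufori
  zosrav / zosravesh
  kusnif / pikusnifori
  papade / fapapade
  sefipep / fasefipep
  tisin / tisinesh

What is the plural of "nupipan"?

kusnif and tisin both have last vowel 'i' yet inflect differently (pikusnifori, tisinesh), so the last vowel is not what conditions the rule; the final letter is.
"nupipan" ends in -n. The one such stem in the data (tisin → tisinesh) adds -esh, so the same rule applies.
The other patterns: stems ending in -f add pi- … -ori around the stem; stems ending in -e or -p add the prefix fa-.
So nupipan → nupipanesh.

nupipanesh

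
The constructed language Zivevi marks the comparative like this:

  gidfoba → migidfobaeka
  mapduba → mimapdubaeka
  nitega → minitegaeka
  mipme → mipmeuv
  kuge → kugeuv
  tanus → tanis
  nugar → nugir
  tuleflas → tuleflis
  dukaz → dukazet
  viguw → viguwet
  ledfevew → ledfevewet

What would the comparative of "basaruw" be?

basaruwet

gidfoba and nugar both have last vowel 'a' yet inflect differently (migidfobaeka, nugir), so the last vowel is not what conditions the rule; the final letter is.
"basaruw" ends in -w. The stems ending in -w (viguw → viguwet, ledfevew → ledfevewet) add -et.
The other patterns: stems ending in -a add mi- … -eka around the stem; stems ending in -e add -uv; stems ending in -r or -s change the last vowel to 'i'.
So basaruw → basaruwet.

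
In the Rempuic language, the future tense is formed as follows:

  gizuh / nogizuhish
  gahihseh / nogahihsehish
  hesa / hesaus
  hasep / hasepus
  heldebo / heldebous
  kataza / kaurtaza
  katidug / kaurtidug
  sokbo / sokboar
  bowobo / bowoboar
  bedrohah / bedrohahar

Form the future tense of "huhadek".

hesa and kataza both end in -a yet inflect differently (hesaus, kaurtaza), so the final letter is not what conditions the rule; the first letter is.
"huhadek" begins with h-. The stems beginning with h- (hesa → hesaus, hasep → hasepus, heldebo → heldebous) add -us.
The other patterns: stems beginning with g- add no- … -ish around the stem; stems beginning with k- insert -ur- after the first vowel; stems beginning with b- or s- add -ar.
So huhadek → huhadekus.

huhadekus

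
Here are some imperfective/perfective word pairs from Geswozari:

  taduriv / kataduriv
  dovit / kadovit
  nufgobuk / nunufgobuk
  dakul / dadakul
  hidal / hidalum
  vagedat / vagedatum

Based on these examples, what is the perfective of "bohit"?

kabohit

dakul and hidal both end in -l yet inflect differently (dadakul, hidalum), so the final letter is not what conditions the rule; the last vowel is.
"bohit" has last vowel 'i'. The stems whose last vowel is 'i' (taduriv → kataduriv, dovit → kadovit) add the prefix ka-.
So bohit → kabohit.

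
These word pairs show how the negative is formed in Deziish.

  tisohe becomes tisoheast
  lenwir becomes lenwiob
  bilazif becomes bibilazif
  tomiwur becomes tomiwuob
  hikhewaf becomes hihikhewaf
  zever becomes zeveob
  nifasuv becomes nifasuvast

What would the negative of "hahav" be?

lenwir and bilazif both have last vowel 'i' yet inflect differently (lenwiob, bibilazif), so the last vowel is not what conditions the rule; the final letter is.
"hahav" ends in -v. The one such stem in the data (nifasuv → nifasuvast) adds -ast, so the same rule applies.
The other patterns: stems ending in -r drop the final letter and add -ob; stems ending in -f repeat the first consonant+vowel as a prefix.
So hahav → hahavast.

hahavast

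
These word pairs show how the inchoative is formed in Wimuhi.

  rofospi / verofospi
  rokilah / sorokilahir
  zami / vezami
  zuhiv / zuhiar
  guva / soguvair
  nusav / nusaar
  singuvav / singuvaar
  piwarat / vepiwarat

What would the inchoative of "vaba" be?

nusav and piwarat both have last vowel 'a' yet inflect differently (nusaar, vepiwarat), so the last vowel is not what conditions the rule; the final letter is.
"vaba" ends in -a. The one such stem in the data (guva → soguvair) adds so- … -ir around the stem, so the same rule applies.
So vaba → sovabair.

sovabair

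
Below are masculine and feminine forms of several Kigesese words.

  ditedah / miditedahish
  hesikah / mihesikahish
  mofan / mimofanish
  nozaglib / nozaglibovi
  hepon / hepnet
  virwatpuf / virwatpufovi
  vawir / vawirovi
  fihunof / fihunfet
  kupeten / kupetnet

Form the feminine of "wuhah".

miwuhahish

mofan and hepon both end in -n yet inflect differently (mimofanish, hepnet), so the final letter is not what conditions the rule; the last vowel is.
"wuhah" has last vowel 'a'. The stems whose last vowel is 'a' (hesikah → mihesikahish, ditedah → miditedahish, mofan → mimofanish) add mi- … -ish around the stem.
So wuhah → miwuhahish.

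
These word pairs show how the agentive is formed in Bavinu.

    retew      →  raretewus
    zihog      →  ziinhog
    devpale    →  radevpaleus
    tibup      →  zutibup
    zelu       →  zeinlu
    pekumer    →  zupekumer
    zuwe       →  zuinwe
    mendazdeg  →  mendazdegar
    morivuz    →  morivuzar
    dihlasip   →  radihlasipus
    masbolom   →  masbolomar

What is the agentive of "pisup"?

zuwe and devpale both end in -e yet inflect differently (zuinwe, radevpaleus), so the final letter is not what conditions the rule; the first letter is.
"pisup" begins with p-. The one such stem in the data (pekumer → zupekumer) adds the prefix zu-, so the same rule applies.
The other patterns: stems beginning with z- insert -in- after the first vowel; stems beginning with d- or r- add ra- … -us around the stem; stems beginning with m- add -ar.
So pisup → zupisup.

zupisup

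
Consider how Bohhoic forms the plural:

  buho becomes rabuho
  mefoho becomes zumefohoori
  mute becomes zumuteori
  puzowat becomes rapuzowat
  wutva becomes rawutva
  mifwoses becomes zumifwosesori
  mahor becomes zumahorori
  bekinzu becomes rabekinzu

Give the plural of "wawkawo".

mefoho and buho both end in -o yet inflect differently (zumefohoori, rabuho), so the final letter is not what conditions the rule; the first letter is.
"wawkawo" begins with w-. The one such stem in the data (wutva → rawutva) adds the prefix ra-, so the same rule applies.
So wawkawo → rawawkawo.

rawawkawo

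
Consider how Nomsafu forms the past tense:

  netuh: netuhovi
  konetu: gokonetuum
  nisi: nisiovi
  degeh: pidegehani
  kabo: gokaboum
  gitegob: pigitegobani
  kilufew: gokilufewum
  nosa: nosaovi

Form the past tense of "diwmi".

pidiwmiani

netuh and degeh both end in -h yet inflect differently (netuhovi, pidegehani), so the final letter is not what conditions the rule; the first letter is.
"diwmi" begins with d-. The one such stem in the data (degeh → pidegehani) adds pi- … -ani around the stem, so the same rule applies.
So diwmi → pidiwmiani.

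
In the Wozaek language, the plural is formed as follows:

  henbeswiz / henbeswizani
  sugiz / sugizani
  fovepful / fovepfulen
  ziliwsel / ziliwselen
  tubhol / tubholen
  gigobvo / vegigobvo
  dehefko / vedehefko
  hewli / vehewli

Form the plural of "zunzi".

tubhol and gigobvo both have last vowel 'o' yet inflect differently (tubholen, vegigobvo), so the last vowel is not what conditions the rule; the final letter is.
"zunzi" ends in -i. The one such stem in the data (hewli → vehewli) adds the prefix ve-, so the same rule applies.
The other patterns: stems ending in -z add -ani; stems ending in -l add -en.
So zunzi → vezunzi.

vezunzi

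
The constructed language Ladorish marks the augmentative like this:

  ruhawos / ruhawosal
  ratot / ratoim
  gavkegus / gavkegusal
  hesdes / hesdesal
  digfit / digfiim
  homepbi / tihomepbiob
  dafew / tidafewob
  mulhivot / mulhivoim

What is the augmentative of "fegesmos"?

fegesmosal

"fegesmos" ends in -s. The stems ending in -s (gavkegus → gavkegusal, ruhawos → ruhawosal, hesdes → hesdesal) add -al.
So fegesmos → fegesmosal.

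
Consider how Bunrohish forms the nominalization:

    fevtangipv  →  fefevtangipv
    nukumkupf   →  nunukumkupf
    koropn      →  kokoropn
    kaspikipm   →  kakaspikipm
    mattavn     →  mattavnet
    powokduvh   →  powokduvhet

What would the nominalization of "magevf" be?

"magevf" has second-to-last letter 'v'. The stems whose second-to-last letter is 'v' (mattavn → mattavnet, powokduvh → powokduvhet) add -et.
The other pattern: stems whose second-to-last letter is 'p' repeat the first consonant+vowel as a prefix.
So magevf → magevfet.

magevfet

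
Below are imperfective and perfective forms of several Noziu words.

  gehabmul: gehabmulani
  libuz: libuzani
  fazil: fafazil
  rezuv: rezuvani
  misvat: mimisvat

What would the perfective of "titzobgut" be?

"titzobgut" has last vowel 'u'. The stems whose last vowel is 'u' (gehabmul → gehabmulani, rezuv → rezuvani, libuz → libuzani) add -ani.
So titzobgut → titzobgutani.

titzobgutani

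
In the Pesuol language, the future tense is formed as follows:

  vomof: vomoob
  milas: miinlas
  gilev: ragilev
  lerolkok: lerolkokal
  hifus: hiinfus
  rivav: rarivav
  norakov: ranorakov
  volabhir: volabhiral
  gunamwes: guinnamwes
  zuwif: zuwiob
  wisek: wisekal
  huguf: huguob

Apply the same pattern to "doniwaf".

hifus and huguf both have last vowel 'u' yet inflect differently (hiinfus, huguob), so the last vowel is not what conditions the rule; the final letter is.
"doniwaf" ends in -f. The stems ending in -f (huguf → huguob, zuwif → zuwiob, vomof → vomoob) drop the final letter and add -ob.
So doniwaf → doniwaob.

doniwaob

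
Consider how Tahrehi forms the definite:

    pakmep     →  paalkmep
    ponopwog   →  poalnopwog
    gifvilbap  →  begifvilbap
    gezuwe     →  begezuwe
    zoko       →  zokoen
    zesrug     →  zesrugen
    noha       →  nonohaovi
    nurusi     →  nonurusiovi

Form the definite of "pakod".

paalkod

pakmep and gifvilbap both end in -p yet inflect differently (paalkmep, begifvilbap), so the final letter is not what conditions the rule; the first letter is.
"pakod" begins with p-. The stems beginning with p- (pakmep → paalkmep, ponopwog → poalnopwog) insert -al- after the first vowel.
The other patterns: stems beginning with g- add the prefix be-; stems beginning with z- add -en; stems beginning with n- add no- … -ovi around the stem.
So pakod → paalkod.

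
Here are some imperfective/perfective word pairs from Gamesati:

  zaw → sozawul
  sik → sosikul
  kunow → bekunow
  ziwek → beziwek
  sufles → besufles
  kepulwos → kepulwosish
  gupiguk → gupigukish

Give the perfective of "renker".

berenker

zaw and kunow both end in -w yet inflect differently (sozawul, bekunow), so the final letter is not what conditions the rule; the number of vowels is.
"renker" has 2 vowels. The stems with 2 vowels (kunow → bekunow, ziwek → beziwek, sufles → besufles) add the prefix be-.
The other patterns: stems with 1 vowel add so- … -ul around the stem; stems with 3 vowels add -ish.
So renker → berenker.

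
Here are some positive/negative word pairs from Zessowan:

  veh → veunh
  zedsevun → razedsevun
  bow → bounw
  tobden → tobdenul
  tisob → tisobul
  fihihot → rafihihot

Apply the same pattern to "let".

leunt

tobden and zedsevun both end in -n yet inflect differently (tobdenul, razedsevun), so the final letter is not what conditions the rule; the number of vowels is.
"let" has 1 vowel. The stems with 1 vowel (bow → bounw, veh → veunh) insert -un- after the first vowel.
The other patterns: stems with 2 vowels add -ul; stems with 3 vowels add the prefix ra-.
So let → leunt.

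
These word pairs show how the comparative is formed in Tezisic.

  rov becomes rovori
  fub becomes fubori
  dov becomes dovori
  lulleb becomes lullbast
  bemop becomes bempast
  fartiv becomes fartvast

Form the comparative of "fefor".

fefrast

fub and lulleb both end in -b yet inflect differently (fubori, lullbast), so the final letter is not what conditions the rule; the number of vowels is.
"fefor" has 2 vowels. The stems with 2 vowels (lulleb → lullbast, bemop → bempast, fartiv → fartvast) delete the last vowel and add -ast.
The other pattern: stems with 1 vowel add -ori.
So fefor → fefrast.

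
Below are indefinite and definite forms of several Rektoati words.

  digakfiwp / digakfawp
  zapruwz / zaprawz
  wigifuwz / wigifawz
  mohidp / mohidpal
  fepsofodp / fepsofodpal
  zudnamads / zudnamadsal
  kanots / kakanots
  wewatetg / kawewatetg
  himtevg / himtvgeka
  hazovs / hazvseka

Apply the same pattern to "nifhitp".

kanifhitp

"nifhitp" has second-to-last letter 't'. The stems whose second-to-last letter is 't' (kanots → kakanots, wewatetg → kawewatetg) add the prefix ka-.
The other patterns: stems whose second-to-last letter is 'w' change the last vowel to 'a'; stems whose second-to-last letter is 'd' add -al; stems whose second-to-last letter is 'v' delete the last vowel and add -eka.
So nifhitp → kanifhitp.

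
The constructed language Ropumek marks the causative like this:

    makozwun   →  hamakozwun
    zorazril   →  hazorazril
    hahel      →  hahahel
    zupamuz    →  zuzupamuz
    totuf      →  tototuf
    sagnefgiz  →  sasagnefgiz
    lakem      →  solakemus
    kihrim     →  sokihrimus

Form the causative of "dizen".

hadizen

makozwun and zupamuz both have last vowel 'u' yet inflect differently (hamakozwun, zuzupamuz), so the last vowel is not what conditions the rule; the final letter is.
"dizen" ends in -n. The one such stem in the data (makozwun → hamakozwun) adds the prefix ha-, so the same rule applies.
So dizen → hadizen.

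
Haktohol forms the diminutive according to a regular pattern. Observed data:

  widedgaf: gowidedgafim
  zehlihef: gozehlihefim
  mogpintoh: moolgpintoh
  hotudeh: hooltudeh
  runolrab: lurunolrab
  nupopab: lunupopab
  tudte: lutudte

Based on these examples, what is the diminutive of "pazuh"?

zehlihef and hotudeh both have last vowel 'e' yet inflect differently (gozehlihefim, hooltudeh), so the last vowel is not what conditions the rule; the final letter is.
"pazuh" ends in -h. The stems ending in -h (mogpintoh → moolgpintoh, hotudeh → hooltudeh) insert -ol- after the first vowel.
So pazuh → paolzuh.

paolzuh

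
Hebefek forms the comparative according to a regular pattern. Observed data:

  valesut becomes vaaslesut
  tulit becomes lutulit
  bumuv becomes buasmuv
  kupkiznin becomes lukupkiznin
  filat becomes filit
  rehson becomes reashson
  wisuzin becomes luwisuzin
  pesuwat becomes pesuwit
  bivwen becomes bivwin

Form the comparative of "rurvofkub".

valesut and filat both end in -t yet inflect differently (vaaslesut, filit), so the final letter is not what conditions the rule; the last vowel is.
"rurvofkub" has last vowel 'u'. The stems whose last vowel is 'u' (valesut → vaaslesut, bumuv → buasmuv) insert -as- after the first vowel.
So rurvofkub → ruasrvofkub.

ruasrvofkub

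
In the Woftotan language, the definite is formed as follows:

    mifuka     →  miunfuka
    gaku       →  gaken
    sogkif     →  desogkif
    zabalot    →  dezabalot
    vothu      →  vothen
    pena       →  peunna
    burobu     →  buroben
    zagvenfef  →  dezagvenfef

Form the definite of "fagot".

defagot

"fagot" ends in -t. The one such stem in the data (zabalot → dezabalot) adds the prefix de-, so the same rule applies.
So fagot → defagot.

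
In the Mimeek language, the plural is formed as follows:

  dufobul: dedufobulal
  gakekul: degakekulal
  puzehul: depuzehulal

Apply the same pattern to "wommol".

dewommolal

Every pair shown (dufobul → dedufobulal, gakekul → degakekulal, puzehul → depuzehulal) follows the same rule: add de- … -al around the stem.
So wommol → dewommolal.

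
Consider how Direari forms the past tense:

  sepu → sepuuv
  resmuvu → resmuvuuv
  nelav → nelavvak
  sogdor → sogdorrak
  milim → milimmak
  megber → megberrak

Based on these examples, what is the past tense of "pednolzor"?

pednolzorrak

sepu and sogdor both begin with s- yet inflect differently (sepuuv, sogdorrak), so the first letter is not what conditions the rule; the final letter is.
"pednolzor" ends in -r. The stems ending in -r (sogdor → sogdorrak, megber → megberrak) double the final consonant and add -ak.
So pednolzor → pednolzorrak.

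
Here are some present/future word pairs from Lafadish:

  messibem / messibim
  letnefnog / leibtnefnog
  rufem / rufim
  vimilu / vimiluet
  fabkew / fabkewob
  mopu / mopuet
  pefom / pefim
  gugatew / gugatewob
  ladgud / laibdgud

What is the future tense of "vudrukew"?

gugatew and messibem both have last vowel 'e' yet inflect differently (gugatewob, messibim), so the last vowel is not what conditions the rule; the final letter is.
"vudrukew" ends in -w. The stems ending in -w (gugatew → gugatewob, fabkew → fabkewob) add -ob.
So vudrukew → vudrukewob.

vudrukewob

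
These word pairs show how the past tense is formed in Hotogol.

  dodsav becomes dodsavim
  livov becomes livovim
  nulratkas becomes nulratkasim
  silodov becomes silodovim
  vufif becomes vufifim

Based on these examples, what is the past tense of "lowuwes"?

lowuwesim

Every pair shown (dodsav → dodsavim, livov → livovim, nulratkas → nulratkasim, …) follows the same rule: add -im.
So lowuwes → lowuwesim.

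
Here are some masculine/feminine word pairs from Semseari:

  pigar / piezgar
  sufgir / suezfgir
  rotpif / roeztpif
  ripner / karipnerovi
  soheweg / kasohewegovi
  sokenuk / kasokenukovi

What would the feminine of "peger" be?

kapegerovi

"peger" has last vowel 'e'. The stems whose last vowel is 'e' (ripner → karipnerovi, soheweg → kasohewegovi) add ka- … -ovi around the stem.
So peger → kapegerovi.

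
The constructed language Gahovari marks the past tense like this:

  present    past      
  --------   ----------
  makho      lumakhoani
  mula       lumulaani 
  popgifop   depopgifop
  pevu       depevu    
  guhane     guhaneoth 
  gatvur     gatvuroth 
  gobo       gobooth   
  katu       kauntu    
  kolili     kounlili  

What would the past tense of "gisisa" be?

gisisaoth

makho and gobo both end in -o yet inflect differently (lumakhoani, gobooth), so the final letter is not what conditions the rule; the first letter is.
"gisisa" begins with g-. The stems beginning with g- (guhane → guhaneoth, gatvur → gatvuroth, gobo → gobooth) add -oth.
So gisisa → gisisaoth.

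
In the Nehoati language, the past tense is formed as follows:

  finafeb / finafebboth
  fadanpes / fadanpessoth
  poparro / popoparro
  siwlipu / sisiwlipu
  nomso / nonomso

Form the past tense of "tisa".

titisa

finafeb and poparro both have 3 vowels yet inflect differently (finafebboth, popoparro), so the number of vowels is not what conditions the rule; whether the stem ends in a vowel or a consonant is.
"tisa" ends in a vowel. The stems ending in a vowel (poparro → popoparro, siwlipu → sisiwlipu, nomso → nonomso) repeat the first consonant+vowel as a prefix.
So tisa → titisa.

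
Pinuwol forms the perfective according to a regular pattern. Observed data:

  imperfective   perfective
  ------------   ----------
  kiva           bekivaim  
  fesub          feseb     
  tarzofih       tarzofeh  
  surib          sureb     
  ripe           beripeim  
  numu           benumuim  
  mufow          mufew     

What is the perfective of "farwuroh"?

fesub and numu both have last vowel 'u' yet inflect differently (feseb, benumuim), so the last vowel is not what conditions the rule; whether the stem ends in a vowel or a consonant is.
"farwuroh" ends in a consonant. The stems ending in a consonant (surib → sureb, fesub → feseb, tarzofih → tarzofeh) change the last vowel to 'e'.
So farwuroh → farwureh.

farwureh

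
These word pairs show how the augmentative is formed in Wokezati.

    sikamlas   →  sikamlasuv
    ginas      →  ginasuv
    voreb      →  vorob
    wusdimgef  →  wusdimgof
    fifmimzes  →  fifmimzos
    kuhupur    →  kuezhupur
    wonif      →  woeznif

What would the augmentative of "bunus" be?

bueznus

sikamlas and fifmimzes both end in -s yet inflect differently (sikamlasuv, fifmimzos), so the final letter is not what conditions the rule; the last vowel is.
"bunus" has last vowel 'u'. The one such stem in the data (kuhupur → kuezhupur) inserts -ez- after the first vowel (as does wonif), so the same rule applies.
So bunus → bueznus.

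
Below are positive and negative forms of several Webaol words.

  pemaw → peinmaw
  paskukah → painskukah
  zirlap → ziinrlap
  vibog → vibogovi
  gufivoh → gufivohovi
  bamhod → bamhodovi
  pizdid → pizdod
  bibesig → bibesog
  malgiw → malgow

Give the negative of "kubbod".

paskukah and gufivoh both end in -h yet inflect differently (painskukah, gufivohovi), so the final letter is not what conditions the rule; the last vowel is.
"kubbod" has last vowel 'o'. The stems whose last vowel is 'o' (vibog → vibogovi, gufivoh → gufivohovi, bamhod → bamhodovi) add -ovi.
So kubbod → kubbodovi.

kubbodovi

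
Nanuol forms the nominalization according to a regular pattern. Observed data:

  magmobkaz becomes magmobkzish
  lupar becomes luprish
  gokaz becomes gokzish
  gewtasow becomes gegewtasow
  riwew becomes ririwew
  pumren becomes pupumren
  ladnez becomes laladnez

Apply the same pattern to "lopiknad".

magmobkaz and ladnez both end in -z yet inflect differently (magmobkzish, laladnez), so the final letter is not what conditions the rule; the last vowel is.
"lopiknad" has last vowel 'a'. The stems whose last vowel is 'a' (magmobkaz → magmobkzish, lupar → luprish, gokaz → gokzish) delete the last vowel and add -ish.
The other pattern: stems whose last vowel is 'e' or 'o' repeat the first consonant+vowel as a prefix.
So lopiknad → lopikndish.

lopikndish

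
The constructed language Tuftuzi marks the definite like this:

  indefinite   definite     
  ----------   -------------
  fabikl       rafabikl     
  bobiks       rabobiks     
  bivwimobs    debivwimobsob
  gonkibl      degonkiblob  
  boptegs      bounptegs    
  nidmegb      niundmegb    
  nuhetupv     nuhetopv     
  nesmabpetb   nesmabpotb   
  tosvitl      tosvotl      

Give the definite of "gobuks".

ragobuks

bobiks and bivwimobs both end in -s yet inflect differently (rabobiks, debivwimobsob), so the final letter is not what conditions the rule; the second-to-last letter is.
"gobuks" has second-to-last letter 'k'. The stems whose second-to-last letter is 'k' (fabikl → rafabikl, bobiks → rabobiks) add the prefix ra-.
The other patterns: stems whose second-to-last letter is 'b' add de- … -ob around the stem; stems whose second-to-last letter is 'g' insert -un- after the first vowel; stems whose second-to-last letter is 'p' or 't' change the last vowel to 'o'.
So gobuks → ragobuks.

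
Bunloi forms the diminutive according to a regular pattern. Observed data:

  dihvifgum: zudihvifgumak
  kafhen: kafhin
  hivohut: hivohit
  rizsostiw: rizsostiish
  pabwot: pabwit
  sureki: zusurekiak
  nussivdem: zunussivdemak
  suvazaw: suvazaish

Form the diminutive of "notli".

zunotliak

rizsostiw and sureki both have last vowel 'i' yet inflect differently (rizsostiish, zusurekiak), so the last vowel is not what conditions the rule; the final letter is.
"notli" ends in -i. The one such stem in the data (sureki → zusurekiak) adds zu- … -ak around the stem, so the same rule applies.
The other patterns: stems ending in -w drop the final letter and add -ish; stems ending in -n or -t change the last vowel to 'i'.
So notli → zunotliak.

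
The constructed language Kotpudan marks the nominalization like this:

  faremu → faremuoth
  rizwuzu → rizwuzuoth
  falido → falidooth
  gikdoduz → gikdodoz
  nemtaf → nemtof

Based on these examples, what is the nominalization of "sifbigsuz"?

sifbigsoz

faremu and gikdoduz both have last vowel 'u' yet inflect differently (faremuoth, gikdodoz), so the last vowel is not what conditions the rule; whether the stem ends in a vowel or a consonant is.
"sifbigsuz" ends in a consonant. The stems ending in a consonant (gikdoduz → gikdodoz, nemtaf → nemtof) change the last vowel to 'o'.
So sifbigsuz → sifbigsoz.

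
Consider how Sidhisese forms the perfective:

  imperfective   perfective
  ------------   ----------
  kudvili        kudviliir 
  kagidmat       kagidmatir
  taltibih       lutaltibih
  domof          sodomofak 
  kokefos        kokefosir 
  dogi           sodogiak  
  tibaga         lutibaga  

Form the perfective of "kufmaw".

kufmawir

kudvili and dogi both end in -i yet inflect differently (kudviliir, sodogiak), so the final letter is not what conditions the rule; the first letter is.
"kufmaw" begins with k-. The stems beginning with k- (kudvili → kudviliir, kokefos → kokefosir, kagidmat → kagidmatir) add -ir.
So kufmaw → kufmawir.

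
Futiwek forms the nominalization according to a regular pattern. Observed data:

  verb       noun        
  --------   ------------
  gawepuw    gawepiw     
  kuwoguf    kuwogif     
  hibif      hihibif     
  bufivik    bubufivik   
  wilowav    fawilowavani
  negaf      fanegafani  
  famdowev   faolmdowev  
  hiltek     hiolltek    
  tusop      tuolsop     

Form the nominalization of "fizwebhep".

kuwoguf and hibif both end in -f yet inflect differently (kuwogif, hihibif), so the final letter is not what conditions the rule; the last vowel is.
"fizwebhep" has last vowel 'e'. The stems whose last vowel is 'e' (famdowev → faolmdowev, hiltek → hiolltek) insert -ol- after the first vowel.
The other patterns: stems whose last vowel is 'u' change the last vowel to 'i'; stems whose last vowel is 'i' repeat the first consonant+vowel as a prefix; stems whose last vowel is 'a' add fa- … -ani around the stem.
So fizwebhep → fiolzwebhep.

fiolzwebhep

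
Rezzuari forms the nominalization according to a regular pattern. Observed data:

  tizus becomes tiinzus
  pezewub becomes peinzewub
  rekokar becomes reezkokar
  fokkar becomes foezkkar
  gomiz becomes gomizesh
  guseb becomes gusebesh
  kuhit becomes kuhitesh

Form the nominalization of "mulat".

muezlat

"mulat" has last vowel 'a'. The stems whose last vowel is 'a' (rekokar → reezkokar, fokkar → foezkkar) insert -ez- after the first vowel.
The other patterns: stems whose last vowel is 'u' insert -in- after the first vowel; stems whose last vowel is 'e' or 'i' add -esh.
So mulat → muezlat.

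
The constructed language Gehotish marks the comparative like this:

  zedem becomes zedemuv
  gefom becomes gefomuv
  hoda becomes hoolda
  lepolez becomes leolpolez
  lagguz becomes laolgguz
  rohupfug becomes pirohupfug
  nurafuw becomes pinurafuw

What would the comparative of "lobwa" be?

zedem and lepolez both have last vowel 'e' yet inflect differently (zedemuv, leolpolez), so the last vowel is not what conditions the rule; the final letter is.
"lobwa" ends in -a. The one such stem in the data (hoda → hoolda) inserts -ol- after the first vowel (as do lepolez, lagguz), so the same rule applies.
So lobwa → loolbwa.

loolbwa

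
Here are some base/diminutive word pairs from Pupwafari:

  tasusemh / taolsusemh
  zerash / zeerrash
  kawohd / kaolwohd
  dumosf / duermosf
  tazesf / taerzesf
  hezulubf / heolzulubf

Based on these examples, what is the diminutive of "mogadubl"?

moolgadubl

"mogadubl" has second-to-last letter 'b'. The one such stem in the data (hezulubf → heolzulubf) inserts -ol- after the first vowel (as do kawohd, tasusemh), so the same rule applies.
So mogadubl → moolgadubl.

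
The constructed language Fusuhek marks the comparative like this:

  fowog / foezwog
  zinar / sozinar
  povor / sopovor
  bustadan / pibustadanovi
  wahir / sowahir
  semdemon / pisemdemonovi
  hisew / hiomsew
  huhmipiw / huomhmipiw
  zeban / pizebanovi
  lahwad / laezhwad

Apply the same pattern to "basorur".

sobasorur

semdemon and povor both have last vowel 'o' yet inflect differently (pisemdemonovi, sopovor), so the last vowel is not what conditions the rule; the final letter is.
"basorur" ends in -r. The stems ending in -r (povor → sopovor, wahir → sowahir, zinar → sozinar) add the prefix so-.
So basorur → sobasorur.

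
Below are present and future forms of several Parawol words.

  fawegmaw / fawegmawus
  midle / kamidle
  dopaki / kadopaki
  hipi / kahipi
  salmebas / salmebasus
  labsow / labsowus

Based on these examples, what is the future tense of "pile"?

kapile

labsow and midle both have 2 vowels yet inflect differently (labsowus, kamidle), so the number of vowels is not what conditions the rule; whether the stem ends in a vowel or a consonant is.
"pile" ends in a vowel. The stems ending in a vowel (midle → kamidle, dopaki → kadopaki, hipi → kahipi) add the prefix ka-.
The other pattern: stems ending in a consonant add -us.
So pile → kapile.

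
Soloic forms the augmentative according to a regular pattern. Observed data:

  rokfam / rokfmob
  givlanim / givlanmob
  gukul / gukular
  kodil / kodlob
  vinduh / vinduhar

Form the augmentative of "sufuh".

gukul and kodil both end in -l yet inflect differently (gukular, kodlob), so the final letter is not what conditions the rule; the last vowel is.
"sufuh" has last vowel 'u'. The stems whose last vowel is 'u' (vinduh → vinduhar, gukul → gukular) add -ar.
The other pattern: stems whose last vowel is 'a' or 'i' delete the last vowel and add -ob.
So sufuh → sufuhar.

sufuhar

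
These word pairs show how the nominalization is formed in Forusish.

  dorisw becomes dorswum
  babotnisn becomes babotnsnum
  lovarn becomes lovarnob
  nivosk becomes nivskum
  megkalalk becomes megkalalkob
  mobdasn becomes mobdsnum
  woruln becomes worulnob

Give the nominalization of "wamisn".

wamsnum

babotnisn and woruln both end in -n yet inflect differently (babotnsnum, worulnob), so the final letter is not what conditions the rule; the second-to-last letter is.
"wamisn" has second-to-last letter 's'. The stems whose second-to-last letter is 's' (dorisw → dorswum, nivosk → nivskum, babotnisn → babotnsnum) delete the last vowel and add -um.
The other pattern: stems whose second-to-last letter is 'l' or 'r' add -ob.
So wamisn → wamsnum.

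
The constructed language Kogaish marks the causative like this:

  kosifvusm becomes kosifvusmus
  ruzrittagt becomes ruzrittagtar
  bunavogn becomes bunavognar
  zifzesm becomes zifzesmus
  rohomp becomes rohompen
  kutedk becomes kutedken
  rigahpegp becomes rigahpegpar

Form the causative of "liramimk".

liramimken

"liramimk" has second-to-last letter 'm'. The one such stem in the data (rohomp → rohompen) adds -en, so the same rule applies.
So liramimk → liramimken.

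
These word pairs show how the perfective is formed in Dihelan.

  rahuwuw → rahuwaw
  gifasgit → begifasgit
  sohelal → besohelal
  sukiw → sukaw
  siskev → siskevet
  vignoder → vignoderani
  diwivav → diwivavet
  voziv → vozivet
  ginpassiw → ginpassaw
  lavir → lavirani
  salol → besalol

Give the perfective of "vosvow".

vosvaw

"vosvow" ends in -w. The stems ending in -w (rahuwuw → rahuwaw, ginpassiw → ginpassaw, sukiw → sukaw) change the last vowel to 'a'.
So vosvow → vosvaw.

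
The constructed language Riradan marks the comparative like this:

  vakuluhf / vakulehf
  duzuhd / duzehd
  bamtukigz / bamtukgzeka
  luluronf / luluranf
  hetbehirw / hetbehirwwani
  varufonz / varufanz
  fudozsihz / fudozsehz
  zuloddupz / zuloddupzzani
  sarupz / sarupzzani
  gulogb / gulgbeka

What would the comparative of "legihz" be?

legehz

zuloddupz and fudozsihz both end in -z yet inflect differently (zuloddupzzani, fudozsehz), so the final letter is not what conditions the rule; the second-to-last letter is.
"legihz" has second-to-last letter 'h'. The stems whose second-to-last letter is 'h' (vakuluhf → vakulehf, fudozsihz → fudozsehz, duzuhd → duzehd) change the last vowel to 'e'.
The other patterns: stems whose second-to-last letter is 'p' or 'r' double the final consonant and add -ani; stems whose second-to-last letter is 'g' delete the last vowel and add -eka; stems whose second-to-last letter is 'n' change the last vowel to 'a'.
So legihz → legehz.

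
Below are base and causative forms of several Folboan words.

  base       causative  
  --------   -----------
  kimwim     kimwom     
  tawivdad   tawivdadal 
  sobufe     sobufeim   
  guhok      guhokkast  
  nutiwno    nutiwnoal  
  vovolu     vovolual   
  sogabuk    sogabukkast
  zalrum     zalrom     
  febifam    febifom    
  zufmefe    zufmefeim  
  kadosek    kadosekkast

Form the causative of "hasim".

hasom

sobufe and kadosek both have last vowel 'e' yet inflect differently (sobufeim, kadosekkast), so the last vowel is not what conditions the rule; the final letter is.
"hasim" ends in -m. The stems ending in -m (zalrum → zalrom, kimwim → kimwom, febifam → febifom) change the last vowel to 'o'.
The other patterns: stems ending in -e add -im; stems ending in -k double the final consonant and add -ast; stems ending in -d, -o or -u add -al.
So hasim → hasom.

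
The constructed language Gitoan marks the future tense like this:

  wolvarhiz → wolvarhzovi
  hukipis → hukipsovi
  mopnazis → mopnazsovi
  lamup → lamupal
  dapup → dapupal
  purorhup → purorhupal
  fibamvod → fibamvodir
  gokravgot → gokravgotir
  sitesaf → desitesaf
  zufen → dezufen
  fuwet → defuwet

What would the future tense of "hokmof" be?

gokravgot and fuwet both end in -t yet inflect differently (gokravgotir, defuwet), so the final letter is not what conditions the rule; the last vowel is.
"hokmof" has last vowel 'o'. The stems whose last vowel is 'o' (fibamvod → fibamvodir, gokravgot → gokravgotir) add -ir.
So hokmof → hokmofir.

hokmofir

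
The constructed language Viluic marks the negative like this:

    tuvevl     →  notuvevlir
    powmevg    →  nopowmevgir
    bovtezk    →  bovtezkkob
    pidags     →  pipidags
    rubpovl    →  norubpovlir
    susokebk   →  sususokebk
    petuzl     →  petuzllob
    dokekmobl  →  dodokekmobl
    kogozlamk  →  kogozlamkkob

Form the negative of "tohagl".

totohagl

rubpovl and petuzl both end in -l yet inflect differently (norubpovlir, petuzllob), so the final letter is not what conditions the rule; the second-to-last letter is.
"tohagl" has second-to-last letter 'g'. The one such stem in the data (pidags → pipidags) repeats the first consonant+vowel as a prefix (as do dokekmobl, susokebk), so the same rule applies.
The other patterns: stems whose second-to-last letter is 'v' add no- … -ir around the stem; stems whose second-to-last letter is 'm' or 'z' double the final consonant and add -ob.
So tohagl → totohagl.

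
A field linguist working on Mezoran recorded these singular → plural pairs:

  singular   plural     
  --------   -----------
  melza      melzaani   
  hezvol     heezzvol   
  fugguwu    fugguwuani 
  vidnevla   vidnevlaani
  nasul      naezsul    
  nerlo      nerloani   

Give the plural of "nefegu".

nefeguani

hezvol and nerlo both have last vowel 'o' yet inflect differently (heezzvol, nerloani), so the last vowel is not what conditions the rule; whether the stem ends in a vowel or a consonant is.
"nefegu" ends in a vowel. The stems ending in a vowel (nerlo → nerloani, melza → melzaani, vidnevla → vidnevlaani) add -ani.
So nefegu → nefeguani.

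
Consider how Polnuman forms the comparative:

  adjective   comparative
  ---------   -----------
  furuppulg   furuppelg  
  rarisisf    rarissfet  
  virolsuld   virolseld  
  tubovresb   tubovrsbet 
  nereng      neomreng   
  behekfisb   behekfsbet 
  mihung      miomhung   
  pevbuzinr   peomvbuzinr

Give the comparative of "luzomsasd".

luzomssdet

nereng and furuppulg both end in -g yet inflect differently (neomreng, furuppelg), so the final letter is not what conditions the rule; the second-to-last letter is.
"luzomsasd" has second-to-last letter 's'. The stems whose second-to-last letter is 's' (behekfisb → behekfsbet, tubovresb → tubovrsbet, rarisisf → rarissfet) delete the last vowel and add -et.
The other patterns: stems whose second-to-last letter is 'n' insert -om- after the first vowel; stems whose second-to-last letter is 'l' change the last vowel to 'e'.
So luzomsasd → luzomssdet.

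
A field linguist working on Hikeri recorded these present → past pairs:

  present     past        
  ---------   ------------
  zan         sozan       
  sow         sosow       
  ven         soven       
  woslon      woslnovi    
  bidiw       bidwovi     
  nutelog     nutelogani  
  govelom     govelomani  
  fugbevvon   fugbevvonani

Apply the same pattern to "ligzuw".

ligzwovi

zan and woslon both end in -n yet inflect differently (sozan, woslnovi), so the final letter is not what conditions the rule; the number of vowels is.
"ligzuw" has 2 vowels. The stems with 2 vowels (woslon → woslnovi, bidiw → bidwovi) delete the last vowel and add -ovi.
The other patterns: stems with 1 vowel add the prefix so-; stems with 3 vowels add -ani.
So ligzuw → ligzwovi.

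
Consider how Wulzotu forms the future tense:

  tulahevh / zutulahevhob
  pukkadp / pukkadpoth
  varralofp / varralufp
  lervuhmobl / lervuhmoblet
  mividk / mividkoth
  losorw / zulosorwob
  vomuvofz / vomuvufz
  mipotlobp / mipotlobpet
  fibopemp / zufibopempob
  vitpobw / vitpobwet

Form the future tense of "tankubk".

tankubket

varralofp and pukkadp both end in -p yet inflect differently (varralufp, pukkadpoth), so the final letter is not what conditions the rule; the second-to-last letter is.
"tankubk" has second-to-last letter 'b'. The stems whose second-to-last letter is 'b' (lervuhmobl → lervuhmoblet, mipotlobp → mipotlobpet, vitpobw → vitpobwet) add -et.
The other patterns: stems whose second-to-last letter is 'f' change the last vowel to 'u'; stems whose second-to-last letter is 'd' add -oth; stems whose second-to-last letter is 'm', 'r' or 'v' add zu- … -ob around the stem.
So tankubk → tankubket.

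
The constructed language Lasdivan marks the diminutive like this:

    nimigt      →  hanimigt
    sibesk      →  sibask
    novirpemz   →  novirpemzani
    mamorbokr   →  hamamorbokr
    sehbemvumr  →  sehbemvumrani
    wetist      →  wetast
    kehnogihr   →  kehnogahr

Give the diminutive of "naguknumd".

sehbemvumr and kehnogihr both end in -r yet inflect differently (sehbemvumrani, kehnogahr), so the final letter is not what conditions the rule; the second-to-last letter is.
"naguknumd" has second-to-last letter 'm'. The stems whose second-to-last letter is 'm' (novirpemz → novirpemzani, sehbemvumr → sehbemvumrani) add -ani.
So naguknumd → naguknumdani.

naguknumdani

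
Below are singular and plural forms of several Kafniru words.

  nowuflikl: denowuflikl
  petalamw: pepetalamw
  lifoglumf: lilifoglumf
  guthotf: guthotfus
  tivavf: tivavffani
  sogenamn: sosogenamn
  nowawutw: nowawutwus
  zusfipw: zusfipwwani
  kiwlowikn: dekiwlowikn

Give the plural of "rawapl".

"rawapl" has second-to-last letter 'p'. The one such stem in the data (zusfipw → zusfipwwani) doubles the final consonant and adds -ani (as does tivavf), so the same rule applies.
The other patterns: stems whose second-to-last letter is 'k' add the prefix de-; stems whose second-to-last letter is 't' add -us; stems whose second-to-last letter is 'm' repeat the first consonant+vowel as a prefix.
So rawapl → rawapllani.

rawapllani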